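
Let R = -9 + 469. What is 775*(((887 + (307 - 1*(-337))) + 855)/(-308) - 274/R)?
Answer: -11450160/1771 ≈ -6465.4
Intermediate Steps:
R = 460
775*(((887 + (307 - 1*(-337))) + 855)/(-308) - 274/R) = 775*(((887 + (307 - 1*(-337))) + 855)/(-308) - 274/460) = 775*(((887 + (307 + 337)) + 855)*(-1/308) - 274*1/460) = 775*(((887 + 644) + 855)*(-1/308) - 137/230) = 775*((1531 + 855)*(-1/308) - 137/230) = 775*(2386*(-1/308) - 137/230) = 775*(-1193/154 - 137/230) = 775*(-73872/8855) = -11450160/1771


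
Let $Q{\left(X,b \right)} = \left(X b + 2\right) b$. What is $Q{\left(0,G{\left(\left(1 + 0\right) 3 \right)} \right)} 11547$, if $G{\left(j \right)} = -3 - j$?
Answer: $-138564$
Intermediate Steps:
$Q{\left(X,b \right)} = b \left(2 + X b\right)$ ($Q{\left(X,b \right)} = \left(2 + X b\right) b = b \left(2 + X b\right)$)
$Q{\left(0,G{\left(\left(1 + 0\right) 3 \right)} \right)} 11547 = \left(-3 - \left(1 + 0\right) 3\right) \left(2 + 0 \left(-3 - \left(1 + 0\right) 3\right)\right) 11547 = \left(-3 - 1 \cdot 3\right) \left(2 + 0 \left(-3 - 1 \cdot 3\right)\right) 11547 = \left(-3 - 3\right) \left(2 + 0 \left(-3 - 3\right)\right) 11547 = - 6 \left(2 + 0 \left(-6\right)\right) 11547 = - 6 \left(2 + 0\right) 11547 = \left(-6\right) 2 \cdot 11547 = \left(-12\right) 11547 = -138564$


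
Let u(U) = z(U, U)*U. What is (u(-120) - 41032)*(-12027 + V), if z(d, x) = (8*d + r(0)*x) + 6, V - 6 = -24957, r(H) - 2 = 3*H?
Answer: -3780926544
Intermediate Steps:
r(H) = 2 + 3*H
V = -24951 (V = 6 - 24957 = -24951)
z(d, x) = 6 + 2*x + 8*d (z(d, x) = (8*d + (2 + 3*0)*x) + 6 = (8*d + (2 + 0)*x) + 6 = (8*d + 2*x) + 6 = (2*x + 8*d) + 6 = 6 + 2*x + 8*d)
u(U) = U*(6 + 10*U) (u(U) = (6 + 2*U + 8*U)*U = (6 + 10*U)*U = U*(6 + 10*U))
(u(-120) - 41032)*(-12027 + V) = (2*(-120)*(3 + 5*(-120)) - 41032)*(-12027 - 24951) = (2*(-120)*(3 - 600) - 41032)*(-36978) = (2*(-120)*(-597) - 41032)*(-36978) = (143280 - 41032)*(-36978) = 102248*(-36978) = -3780926544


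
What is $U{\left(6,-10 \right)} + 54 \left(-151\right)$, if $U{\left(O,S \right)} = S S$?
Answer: $-8054$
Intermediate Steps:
$U{\left(O,S \right)} = S^{2}$
$U{\left(6,-10 \right)} + 54 \left(-151\right) = \left(-10\right)^{2} + 54 \left(-151\right) = 100 - 8154 = -8054$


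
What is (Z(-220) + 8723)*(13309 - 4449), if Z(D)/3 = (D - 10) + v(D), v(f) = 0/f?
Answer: 71172380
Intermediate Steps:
v(f) = 0
Z(D) = -30 + 3*D (Z(D) = 3*((D - 10) + 0) = 3*((-10 + D) + 0) = 3*(-10 + D) = -30 + 3*D)
(Z(-220) + 8723)*(13309 - 4449) = ((-30 + 3*(-220)) + 8723)*(13309 - 4449) = ((-30 - 660) + 8723)*8860 = (-690 + 8723)*8860 = 8033*8860 = 71172380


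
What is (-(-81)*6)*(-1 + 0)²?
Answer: 486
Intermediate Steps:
(-(-81)*6)*(-1 + 0)² = -27*(-18)*(-1)² = 486*1 = 486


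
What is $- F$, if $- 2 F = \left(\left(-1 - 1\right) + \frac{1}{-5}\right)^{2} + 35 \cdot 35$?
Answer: $\frac{15373}{25} \approx 614.92$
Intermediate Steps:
$F = - \frac{15373}{25}$ ($F = - \frac{\left(\left(-1 - 1\right) + \frac{1}{-5}\right)^{2} + 35 \cdot 35}{2} = - \frac{\left(-2 - \frac{1}{5}\right)^{2} + 1225}{2} = - \frac{\left(- \frac{11}{5}\right)^{2} + 1225}{2} = - \frac{\frac{121}{25} + 1225}{2} = \left(- \frac{1}{2}\right) \frac{30746}{25} = - \frac{15373}{25} \approx -614.92$)
$- F = \left(-1\right) \left(- \frac{15373}{25}\right) = \frac{15373}{25}$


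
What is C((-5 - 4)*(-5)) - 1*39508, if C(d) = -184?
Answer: -39692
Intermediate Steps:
C((-5 - 4)*(-5)) - 1*39508 = -184 - 1*39508 = -184 - 39508 = -39692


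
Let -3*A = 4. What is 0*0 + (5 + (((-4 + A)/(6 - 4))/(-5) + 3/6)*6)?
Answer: 56/5 ≈ 11.200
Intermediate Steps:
A = -4/3 (A = -⅓*4 = -4/3 ≈ -1.3333)
0*0 + (5 + (((-4 + A)/(6 - 4))/(-5) + 3/6)*6) = 0*0 + (5 + (((-4 - 4/3)/(6 - 4))/(-5) + 3/6)*6) = 0 + (5 + (-16/3/2*(-⅕) + 3*(⅙))*6) = 0 + (5 + (-16/3*½*(-⅕) + ½)*6) = 0 + (5 + (-8/3*(-⅕) + ½)*6) = 0 + (5 + (8/15 + ½)*6) = 0 + (5 + (31/30)*6) = 0 + (5 + 31/5) = 0 + 56/5 = 56/5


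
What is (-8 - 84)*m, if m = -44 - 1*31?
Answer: 6900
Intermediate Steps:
m = -75 (m = -44 - 31 = -75)
(-8 - 84)*m = (-8 - 84)*(-75) = -92*(-75) = 6900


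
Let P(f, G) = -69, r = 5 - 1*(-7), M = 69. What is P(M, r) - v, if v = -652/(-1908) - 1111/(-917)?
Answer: -30860639/437409 ≈ -70.553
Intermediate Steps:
v = 679418/437409 (v = -652*(-1/1908) - 1111*(-1/917) = 163/477 + 1111/917 = 679418/437409 ≈ 1.5533)
r = 12 (r = 5 + 7 = 12)
P(M, r) - v = -69 - 1*679418/437409 = -69 - 679418/437409 = -30860639/437409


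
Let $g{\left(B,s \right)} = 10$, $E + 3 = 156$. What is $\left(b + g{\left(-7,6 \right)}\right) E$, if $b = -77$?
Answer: $-10251$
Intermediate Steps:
$E = 153$ ($E = -3 + 156 = 153$)
$\left(b + g{\left(-7,6 \right)}\right) E = \left(-77 + 10\right) 153 = \left(-67\right) 153 = -10251$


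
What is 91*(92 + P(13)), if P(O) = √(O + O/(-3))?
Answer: 8372 + 91*√78/3 ≈ 8639.9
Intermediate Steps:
P(O) = √6*√O/3 (P(O) = √(O + O*(-⅓)) = √(O - O/3) = √(2*O/3) = √6*√O/3)
91*(92 + P(13)) = 91*(92 + √6*√13/3) = 91*(92 + √78/3) = 8372 + 91*√78/3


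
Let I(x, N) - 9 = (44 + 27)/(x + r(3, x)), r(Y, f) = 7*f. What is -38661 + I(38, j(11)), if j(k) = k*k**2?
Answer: -11750137/304 ≈ -38652.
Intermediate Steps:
j(k) = k**3
I(x, N) = 9 + 71/(8*x) (I(x, N) = 9 + (44 + 27)/(x + 7*x) = 9 + 71/((8*x)) = 9 + 71*(1/(8*x)) = 9 + 71/(8*x))
-38661 + I(38, j(11)) = -38661 + (9 + (71/8)/38) = -38661 + (9 + (71/8)*(1/38)) = -38661 + (9 + 71/304) = -38661 + 2807/304 = -11750137/304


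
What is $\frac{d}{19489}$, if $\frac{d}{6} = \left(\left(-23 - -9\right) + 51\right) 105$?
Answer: $\frac{23310}{19489} \approx 1.1961$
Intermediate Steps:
$d = 23310$ ($d = 6 \left(\left(-23 - -9\right) + 51\right) 105 = 6 \left(\left(-23 + 9\right) + 51\right) 105 = 6 \left(-14 + 51\right) 105 = 6 \cdot 37 \cdot 105 = 6 \cdot 3885 = 23310$)
$\frac{d}{19489} = \frac{23310}{19489}$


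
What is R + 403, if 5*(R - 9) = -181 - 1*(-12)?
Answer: 1891/5 ≈ 378.20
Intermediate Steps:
R = -124/5 (R = 9 + (-181 - 1*(-12))/5 = 9 + (-181 + 12)/5 = 9 + (⅕)*(-169) = 9 - 169/5 = -124/5 ≈ -24.800)
R + 403 = -124/5 + 403 = 1891/5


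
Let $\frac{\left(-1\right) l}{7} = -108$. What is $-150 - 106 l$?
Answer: $-80286$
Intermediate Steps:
$l = 756$ ($l = \left(-7\right) \left(-108\right) = 756$)
$-150 - 106 l = -150 - 80136 = -80286$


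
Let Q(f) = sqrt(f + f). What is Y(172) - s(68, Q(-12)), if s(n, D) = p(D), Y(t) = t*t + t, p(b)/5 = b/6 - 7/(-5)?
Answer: 29749 - 5*I*sqrt(6)/3 ≈ 29749.0 - 4.0825*I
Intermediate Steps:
p(b) = 7 + 5*b/6 (p(b) = 5*(b/6 - 7/(-5)) = 5*(b*(1/6) - 7*(-1/5)) = 5*(b/6 + 7/5) = 5*(7/5 + b/6) = 7 + 5*b/6)
Q(f) = sqrt(2)*sqrt(f) (Q(f) = sqrt(2*f) = sqrt(2)*sqrt(f))
Y(t) = t + t**2 (Y(t) = t**2 + t = t + t**2)
s(n, D) = 7 + 5*D/6
Y(172) - s(68, Q(-12)) = 172*(1 + 172) - (7 + 5*(sqrt(2)*sqrt(-12))/6) = 172*173 - (7 + 5*(sqrt(2)*(2*I*sqrt(3)))/6) = 29756 - (7 + 5*(2*I*sqrt(6))/6) = 29756 - (7 + 5*I*sqrt(6)/3) = 29756 + (-7 - 5*I*sqrt(6)/3) = 29749 - 5*I*sqrt(6)/3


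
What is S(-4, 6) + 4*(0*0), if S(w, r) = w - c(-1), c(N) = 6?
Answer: -10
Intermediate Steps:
S(w, r) = -6 + w (S(w, r) = w - 1*6 = w - 6 = -6 + w)
S(-4, 6) + 4*(0*0) = (-6 - 4) + 4*(0*0) = -10 + 4*0 = -10 + 0 = -10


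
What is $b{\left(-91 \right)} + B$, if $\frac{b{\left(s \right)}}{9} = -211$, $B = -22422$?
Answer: $-24321$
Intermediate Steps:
$b{\left(s \right)} = -1899$ ($b{\left(s \right)} = 9 \left(-211\right) = -1899$)
$b{\left(-91 \right)} + B = -1899 - 22422 = -24321$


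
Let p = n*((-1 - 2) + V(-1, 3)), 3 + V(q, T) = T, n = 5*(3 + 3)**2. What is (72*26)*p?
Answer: -1010880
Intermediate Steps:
n = 180 (n = 5*6**2 = 5*36 = 180)
V(q, T) = -3 + T
p = -540 (p = 180*((-1 - 2) + (-3 + 3)) = 180*(-3 + 0) = 180*(-3) = -540)
(72*26)*p = (72*26)*(-540) = 1872*(-540) = -1010880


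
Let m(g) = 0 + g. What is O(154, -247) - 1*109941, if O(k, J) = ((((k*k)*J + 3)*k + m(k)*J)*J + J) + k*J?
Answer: 222830107422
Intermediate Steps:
m(g) = g
O(k, J) = J + J*k + J*(J*k + k*(3 + J*k**2)) (O(k, J) = ((((k*k)*J + 3)*k + k*J)*J + J) + k*J = (((k**2*J + 3)*k + J*k)*J + J) + J*k = (((J*k**2 + 3)*k + J*k)*J + J) + J*k = (((3 + J*k**2)*k + J*k)*J + J) + J*k = ((k*(3 + J*k**2) + J*k)*J + J) + J*k = ((J*k + k*(3 + J*k**2))*J + J) + J*k = (J*(J*k + k*(3 + J*k**2)) + J) + J*k = (J + J*(J*k + k*(3 + J*k**2))) + J*k = J + J*k + J*(J*k + k*(3 + J*k**2)))
O(154, -247) - 1*109941 = -247*(1 + 4*154 - 247*154 - 247*154**3) - 1*109941 = -247*(1 + 616 - 38038 - 247*3652264) - 109941 = -247*(1 + 616 - 38038 - 902109208) - 109941 = -247*(-902146629) - 109941 = 222830217363 - 109941 = 222830107422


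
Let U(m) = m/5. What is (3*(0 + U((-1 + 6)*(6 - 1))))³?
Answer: 3375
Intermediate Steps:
U(m) = m/5 (U(m) = m*(⅕) = m/5)
(3*(0 + U((-1 + 6)*(6 - 1))))³ = (3*(0 + ((-1 + 6)*(6 - 1))/5))³ = (3*(0 + (5*5)/5))³ = (3*(0 + (⅕)*25))³ = (3*(0 + 5))³ = (3*5)³ = 15³ = 3375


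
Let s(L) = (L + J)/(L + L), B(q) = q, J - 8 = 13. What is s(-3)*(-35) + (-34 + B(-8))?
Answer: 63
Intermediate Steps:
J = 21 (J = 8 + 13 = 21)
s(L) = (21 + L)/(2*L) (s(L) = (L + 21)/(L + L) = (21 + L)/((2*L)) = (21 + L)*(1/(2*L)) = (21 + L)/(2*L))
s(-3)*(-35) + (-34 + B(-8)) = ((½)*(21 - 3)/(-3))*(-35) + (-34 - 8) = ((½)*(-⅓)*18)*(-35) - 42 = -3*(-35) - 42 = 105 - 42 = 63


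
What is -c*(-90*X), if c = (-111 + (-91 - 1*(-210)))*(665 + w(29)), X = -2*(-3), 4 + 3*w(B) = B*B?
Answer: 4078080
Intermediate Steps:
w(B) = -4/3 + B**2/3 (w(B) = -4/3 + (B*B)/3 = -4/3 + B**2/3)
X = 6
c = 7552 (c = (-111 + (-91 - 1*(-210)))*(665 + (-4/3 + (1/3)*29**2)) = (-111 + (-91 + 210))*(665 + (-4/3 + (1/3)*841)) = (-111 + 119)*(665 + (-4/3 + 841/3)) = 8*(665 + 279) = 8*944 = 7552)
-c*(-90*X) = -7552*(-90*6) = -7552*(-540) = -1*(-4078080) = 4078080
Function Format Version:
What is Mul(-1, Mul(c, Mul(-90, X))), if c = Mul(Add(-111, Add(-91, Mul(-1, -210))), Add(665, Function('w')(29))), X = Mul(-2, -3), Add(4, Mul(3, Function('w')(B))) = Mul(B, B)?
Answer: 4078080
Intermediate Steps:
Function('w')(B) = Add(Rational(-4, 3), Mul(Rational(1, 3), Pow(B, 2))) (Function('w')(B) = Add(Rational(-4, 3), Mul(Rational(1, 3), Mul(B, B))) = Add(Rational(-4, 3), Mul(Rational(1, 3), Pow(B, 2))))
X = 6
c = 7552 (c = Mul(Add(-111, Add(-91, Mul(-1, -210))), Add(665, Add(Rational(-4, 3), Mul(Rational(1, 3), Pow(29, 2))))) = Mul(Add(-111, Add(-91, 210)), Add(665, Add(Rational(-4, 3), Mul(Rational(1, 3), 841)))) = Mul(Add(-111, 119), Add(665, Add(Rational(-4, 3), Rational(841, 3)))) = Mul(8, Add(665, 279)) = Mul(8, 944) = 7552)
Mul(-1, Mul(c, Mul(-90, X))) = Mul(-1, Mul(7552, Mul(-90, 6))) = Mul(-1, Mul(7552, -540)) = Mul(-1, -4078080) = 4078080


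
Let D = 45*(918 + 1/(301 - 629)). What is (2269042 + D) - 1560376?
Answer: 245992083/328 ≈ 7.4998e+5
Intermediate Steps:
D = 13549635/328 (D = 45*(918 + 1/(-328)) = 45*(918 - 1/328) = 45*(301103/328) = 13549635/328 ≈ 41310.)
(2269042 + D) - 1560376 = (2269042 + 13549635/328) - 1560376 = 757795411/328 - 1560376 = 245992083/328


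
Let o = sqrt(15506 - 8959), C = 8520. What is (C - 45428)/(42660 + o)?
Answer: -1574495280/1819869053 + 36908*sqrt(6547)/1819869053 ≈ -0.86353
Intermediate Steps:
o = sqrt(6547) ≈ 80.914
(C - 45428)/(42660 + o) = (8520 - 45428)/(42660 + sqrt(6547)) = -36908/(42660 + sqrt(6547))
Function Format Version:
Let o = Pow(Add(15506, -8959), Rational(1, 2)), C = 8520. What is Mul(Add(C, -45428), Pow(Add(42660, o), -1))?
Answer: Add(Rational(-1574495280, 1819869053), Mul(Rational(36908, 1819869053), Pow(6547, Rational(1, 2)))) ≈ -0.86353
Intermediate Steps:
o = Pow(6547, Rational(1, 2)) ≈ 80.914
Mul(Add(C, -45428), Pow(Add(42660, o), -1)) = Mul(Add(8520, -45428), Pow(Add(42660, Pow(6547, Rational(1, 2))), -1)) = Mul(-36908, Pow(Add(42660, Pow(6547, Rational(1, 2))), -1))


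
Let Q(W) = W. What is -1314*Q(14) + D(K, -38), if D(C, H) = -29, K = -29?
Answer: -18425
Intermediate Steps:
-1314*Q(14) + D(K, -38) = -1314*14 - 29 = -18396 - 29 = -18425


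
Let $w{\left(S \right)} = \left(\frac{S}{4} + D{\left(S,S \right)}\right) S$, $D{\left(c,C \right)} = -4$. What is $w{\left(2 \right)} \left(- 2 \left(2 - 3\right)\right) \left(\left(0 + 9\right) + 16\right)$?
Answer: $-350$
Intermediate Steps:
$w{\left(S \right)} = S \left(-4 + \frac{S}{4}\right)$ ($w{\left(S \right)} = \left(\frac{S}{4} - 4\right) S = \left(-4 + \frac{S}{4}\right) S = S \left(-4 + \frac{S}{4}\right)$)
$w{\left(2 \right)} \left(- 2 \left(2 - 3\right)\right) \left(\left(0 + 9\right) + 16\right) = \frac{1}{4} \cdot 2 \left(-16 + 2\right) \left(- 2 \left(2 - 3\right)\right) \left(\left(0 + 9\right) + 16\right) = \frac{1}{4} \cdot 2 \left(-14\right) \left(\left(-2\right) \left(-1\right)\right) \left(9 + 16\right) = \left(-7\right) 2 \cdot 25 = \left(-14\right) 25 = -350$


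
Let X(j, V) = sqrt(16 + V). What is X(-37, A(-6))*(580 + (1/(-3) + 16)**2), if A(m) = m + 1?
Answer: 7429*sqrt(11)/9 ≈ 2737.7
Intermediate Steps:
A(m) = 1 + m
X(-37, A(-6))*(580 + (1/(-3) + 16)**2) = sqrt(16 + (1 - 6))*(580 + (1/(-3) + 16)**2) = sqrt(16 - 5)*(580 + (-1/3 + 16)**2) = sqrt(11)*(580 + (47/3)**2) = sqrt(11)*(580 + 2209/9) = sqrt(11)*(7429/9) = 7429*sqrt(11)/9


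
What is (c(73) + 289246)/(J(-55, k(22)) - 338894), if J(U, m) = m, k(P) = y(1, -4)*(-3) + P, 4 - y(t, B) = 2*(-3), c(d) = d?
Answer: -289319/338902 ≈ -0.85369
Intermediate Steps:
y(t, B) = 10 (y(t, B) = 4 - 2*(-3) = 4 - 1*(-6) = 4 + 6 = 10)
k(P) = -30 + P (k(P) = 10*(-3) + P = -30 + P)
(c(73) + 289246)/(J(-55, k(22)) - 338894) = (73 + 289246)/((-30 + 22) - 338894) = 289319/(-8 - 338894) = 289319/(-338902) = 289319*(-1/338902) = -289319/338902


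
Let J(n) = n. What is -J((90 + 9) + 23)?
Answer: -122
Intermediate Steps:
-J((90 + 9) + 23) = -((90 + 9) + 23) = -(99 + 23) = -1*122 = -122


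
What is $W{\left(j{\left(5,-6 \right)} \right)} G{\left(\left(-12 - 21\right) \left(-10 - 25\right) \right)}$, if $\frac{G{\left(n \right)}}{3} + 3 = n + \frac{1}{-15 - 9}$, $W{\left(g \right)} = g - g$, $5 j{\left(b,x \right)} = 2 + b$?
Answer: $0$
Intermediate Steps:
$j{\left(b,x \right)} = \frac{2}{5} + \frac{b}{5}$ ($j{\left(b,x \right)} = \frac{2 + b}{5} = \frac{2}{5} + \frac{b}{5}$)
$W{\left(g \right)} = 0$
$G{\left(n \right)} = - \frac{73}{8} + 3 n$ ($G{\left(n \right)} = -9 + 3 \left(n + \frac{1}{-15 - 9}\right) = -9 + 3 \left(n + \frac{1}{-24}\right) = -9 + 3 \left(n - \frac{1}{24}\right) = -9 + 3 \left(- \frac{1}{24} + n\right) = -9 + \left(- \frac{1}{8} + 3 n\right) = - \frac{73}{8} + 3 n$)
$W{\left(j{\left(5,-6 \right)} \right)} G{\left(\left(-12 - 21\right) \left(-10 - 25\right) \right)} = 0 \left(- \frac{73}{8} + 3 \left(-12 - 21\right) \left(-10 - 25\right)\right) = 0 \left(- \frac{73}{8} + 3 \left(\left(-33\right) \left(-35\right)\right)\right) = 0 \left(- \frac{73}{8} + 3 \cdot 1155\right) = 0 \left(- \frac{73}{8} + 3465\right) = 0 \cdot \frac{27647}{8} = 0$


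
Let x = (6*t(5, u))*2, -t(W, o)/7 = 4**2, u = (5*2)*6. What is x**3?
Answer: -2427715584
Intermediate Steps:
u = 60 (u = 10*6 = 60)
t(W, o) = -112 (t(W, o) = -7*4**2 = -7*16 = -112)
x = -1344 (x = (6*(-112))*2 = -672*2 = -1344)
x**3 = (-1344)**3 = -2427715584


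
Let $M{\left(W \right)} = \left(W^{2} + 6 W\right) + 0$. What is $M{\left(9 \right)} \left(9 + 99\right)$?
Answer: $14580$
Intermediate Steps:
$M{\left(W \right)} = W^{2} + 6 W$
$M{\left(9 \right)} \left(9 + 99\right) = 9 \left(6 + 9\right) \left(9 + 99\right) = 9 \cdot 15 \cdot 108 = 135 \cdot 108 = 14580$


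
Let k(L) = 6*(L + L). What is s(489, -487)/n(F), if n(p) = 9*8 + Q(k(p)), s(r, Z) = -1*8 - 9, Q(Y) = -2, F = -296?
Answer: -17/70 ≈ -0.24286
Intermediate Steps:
k(L) = 12*L (k(L) = 6*(2*L) = 12*L)
s(r, Z) = -17 (s(r, Z) = -8 - 9 = -17)
n(p) = 70 (n(p) = 9*8 - 2 = 72 - 2 = 70)
s(489, -487)/n(F) = -17/70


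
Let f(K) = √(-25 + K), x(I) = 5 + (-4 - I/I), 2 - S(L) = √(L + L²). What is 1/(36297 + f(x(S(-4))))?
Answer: 36297/1317472234 - 5*I/1317472234 ≈ 2.755e-5 - 3.7951e-9*I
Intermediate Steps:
S(L) = 2 - √(L + L²)
x(I) = 0 (x(I) = 5 + (-4 - 1*1) = 5 + (-4 - 1) = 5 - 5 = 0)
1/(36297 + f(x(S(-4)))) = 1/(36297 + √(-25 + 0)) = 1/(36297 + √(-25)) = 1/(36297 + 5*I) = (36297 - 5*I)/1317472234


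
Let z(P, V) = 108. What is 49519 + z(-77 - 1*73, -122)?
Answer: 49627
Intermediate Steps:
49519 + z(-77 - 1*73, -122) = 49519 + 108 = 49627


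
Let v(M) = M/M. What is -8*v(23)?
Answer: -8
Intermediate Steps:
v(M) = 1
-8*v(23) = -8*1 = -8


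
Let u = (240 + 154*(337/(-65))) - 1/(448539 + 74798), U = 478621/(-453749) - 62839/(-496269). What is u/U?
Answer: 63844305030859649913/106118340557087170 ≈ 601.63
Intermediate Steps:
U = -209011631638/225181562481 (U = 478621*(-1/453749) - 62839*(-1/496269) = -478621/453749 + 62839/496269 = -209011631638/225181562481 ≈ -0.92819)
u = -18996086491/34016905 (u = (240 + 154*(337*(-1/65))) - 1/523337 = (240 + 154*(-337/65)) - 1*1/523337 = (240 - 51898/65) - 1/523337 = -36298/65 - 1/523337 = -18996086491/34016905 ≈ -558.43)
u/U = -18996086491/(34016905*(-209011631638/225181562481)) = -18996086491/34016905*(-225181562481/209011631638) = 63844305030859649913/106118340557087170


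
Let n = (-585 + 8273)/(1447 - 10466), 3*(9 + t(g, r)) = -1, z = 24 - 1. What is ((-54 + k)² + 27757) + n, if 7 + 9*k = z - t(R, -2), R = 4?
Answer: 199718139211/6574851 ≈ 30376.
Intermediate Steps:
z = 23
t(g, r) = -28/3 (t(g, r) = -9 + (⅓)*(-1) = -9 - ⅓ = -28/3)
n = -7688/9019 (n = 7688/(-9019) = 7688*(-1/9019) = -7688/9019 ≈ -0.85242)
k = 76/27 (k = -7/9 + (23 - 1*(-28/3))/9 = -7/9 + (23 + 28/3)/9 = -7/9 + (⅑)*(97/3) = -7/9 + 97/27 = 76/27 ≈ 2.8148)
((-54 + k)² + 27757) + n = ((-54 + 76/27)² + 27757) - 7688/9019 = ((-1382/27)² + 27757) - 7688/9019 = (1909924/729 + 27757) - 7688/9019 = 22144777/729 - 7688/9019 = 199718139211/6574851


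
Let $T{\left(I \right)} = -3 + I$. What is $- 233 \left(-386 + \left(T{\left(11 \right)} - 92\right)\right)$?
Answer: $109510$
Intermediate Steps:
$- 233 \left(-386 + \left(T{\left(11 \right)} - 92\right)\right) = - 233 \left(-386 + \left(\left(-3 + 11\right) - 92\right)\right) = - 233 \left(-386 + \left(8 - 92\right)\right) = - 233 \left(-386 - 84\right) = \left(-233\right) \left(-470\right) = 109510$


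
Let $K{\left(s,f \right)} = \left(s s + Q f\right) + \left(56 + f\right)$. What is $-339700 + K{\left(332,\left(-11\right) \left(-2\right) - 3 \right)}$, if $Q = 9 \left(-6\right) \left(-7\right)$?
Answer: $-222219$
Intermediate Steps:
$Q = 378$ ($Q = \left(-54\right) \left(-7\right) = 378$)
$K{\left(s,f \right)} = 56 + s^{2} + 379 f$ ($K{\left(s,f \right)} = \left(s s + 378 f\right) + \left(56 + f\right) = \left(s^{2} + 378 f\right) + \left(56 + f\right) = 56 + s^{2} + 379 f$)
$-339700 + K{\left(332,\left(-11\right) \left(-2\right) - 3 \right)} = -339700 + \left(56 + 332^{2} + 379 \left(\left(-11\right) \left(-2\right) - 3\right)\right) = -339700 + \left(56 + 110224 + 379 \left(22 - 3\right)\right) = -339700 + \left(56 + 110224 + 379 \cdot 19\right) = -339700 + \left(56 + 110224 + 7201\right) = -339700 + 117481 = -222219$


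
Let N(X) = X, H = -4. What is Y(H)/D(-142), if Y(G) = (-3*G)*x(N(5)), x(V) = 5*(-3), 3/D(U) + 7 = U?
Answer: 8940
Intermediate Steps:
D(U) = 3/(-7 + U)
x(V) = -15
Y(G) = 45*G (Y(G) = -3*G*(-15) = 45*G)
Y(H)/D(-142) = (45*(-4))/((3/(-7 - 142))) = -180/(3/(-149)) = -180/(3*(-1/149)) = -180/(-3/149) = -180*(-149/3) = 8940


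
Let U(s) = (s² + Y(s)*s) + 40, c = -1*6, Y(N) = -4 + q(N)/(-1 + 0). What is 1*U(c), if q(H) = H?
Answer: 64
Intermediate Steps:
Y(N) = -4 - N (Y(N) = -4 + N/(-1 + 0) = -4 + N/(-1) = -4 + N*(-1) = -4 - N)
c = -6
U(s) = 40 + s² + s*(-4 - s) (U(s) = (s² + (-4 - s)*s) + 40 = (s² + s*(-4 - s)) + 40 = 40 + s² + s*(-4 - s))
1*U(c) = 1*(40 - 4*(-6)) = 1*(40 + 24) = 1*64 = 64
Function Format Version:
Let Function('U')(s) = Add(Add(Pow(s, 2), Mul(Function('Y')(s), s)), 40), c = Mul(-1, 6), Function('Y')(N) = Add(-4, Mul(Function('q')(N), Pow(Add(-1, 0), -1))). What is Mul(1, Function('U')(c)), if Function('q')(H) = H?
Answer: 64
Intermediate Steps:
Function('Y')(N) = Add(-4, Mul(-1, N)) (Function('Y')(N) = Add(-4, Mul(N, Pow(Add(-1, 0), -1))) = Add(-4, Mul(N, Pow(-1, -1))) = Add(-4, Mul(N, -1)) = Add(-4, Mul(-1, N)))
c = -6
Function('U')(s) = Add(40, Pow(s, 2), Mul(s, Add(-4, Mul(-1, s)))) (Function('U')(s) = Add(Add(Pow(s, 2), Mul(Add(-4, Mul(-1, s)), s)), 40) = Add(Add(Pow(s, 2), Mul(s, Add(-4, Mul(-1, s)))), 40) = Add(40, Pow(s, 2), Mul(s, Add(-4, Mul(-1, s)))))
Mul(1, Function('U')(c)) = Mul(1, Add(40, Mul(-4, -6))) = Mul(1, Add(40, 24)) = Mul(1, 64) = 64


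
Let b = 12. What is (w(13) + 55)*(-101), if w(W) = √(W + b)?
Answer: -6060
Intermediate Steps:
w(W) = √(12 + W) (w(W) = √(W + 12) = √(12 + W))
(w(13) + 55)*(-101) = (√(12 + 13) + 55)*(-101) = (√25 + 55)*(-101) = (5 + 55)*(-101) = 60*(-101) = -6060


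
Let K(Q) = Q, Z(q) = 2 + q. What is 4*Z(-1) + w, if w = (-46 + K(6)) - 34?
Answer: -70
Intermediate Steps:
w = -74 (w = (-46 + 6) - 34 = -40 - 34 = -74)
4*Z(-1) + w = 4*(2 - 1) - 74 = 4*1 - 74 = 4 - 74 = -70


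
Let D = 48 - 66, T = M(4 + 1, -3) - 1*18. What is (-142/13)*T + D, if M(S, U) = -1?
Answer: 2464/13 ≈ 189.54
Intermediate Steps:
T = -19 (T = -1 - 1*18 = -1 - 18 = -19)
D = -18
(-142/13)*T + D = -142/13*(-19) - 18 = 2698/13 - 18 = 2464/13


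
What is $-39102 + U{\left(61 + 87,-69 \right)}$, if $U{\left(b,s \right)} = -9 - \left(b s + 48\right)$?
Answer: $-28947$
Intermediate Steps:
$U{\left(b,s \right)} = -57 - b s$ ($U{\left(b,s \right)} = -9 - \left(48 + b s\right) = -57 - b s$)
$-39102 + U{\left(61 + 87,-69 \right)} = -39102 - \left(57 + \left(61 + 87\right) \left(-69\right)\right) = -39102 - \left(57 + 148 \left(-69\right)\right) = -39102 + \left(-57 + 10212\right) = -39102 + 10155 = -28947$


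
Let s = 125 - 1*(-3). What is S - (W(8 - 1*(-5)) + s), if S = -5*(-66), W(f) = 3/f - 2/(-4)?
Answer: 5233/26 ≈ 201.27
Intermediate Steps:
W(f) = ½ + 3/f (W(f) = 3/f - 2*(-¼) = 3/f + ½ = ½ + 3/f)
s = 128 (s = 125 + 3 = 128)
S = 330
S - (W(8 - 1*(-5)) + s) = 330 - ((6 + (8 - 1*(-5)))/(2*(8 - 1*(-5))) + 128) = 330 - ((6 + (8 + 5))/(2*(8 + 5)) + 128) = 330 - ((½)*(6 + 13)/13 + 128) = 330 - ((½)*(1/13)*19 + 128) = 330 - (19/26 + 128) = 330 - 1*3347/26 = 330 - 3347/26 = 5233/26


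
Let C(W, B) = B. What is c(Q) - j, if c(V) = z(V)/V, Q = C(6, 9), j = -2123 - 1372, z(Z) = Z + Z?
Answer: 3497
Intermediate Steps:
z(Z) = 2*Z
j = -3495
Q = 9
c(V) = 2 (c(V) = (2*V)/V = 2)
c(Q) - j = 2 - 1*(-3495) = 2 + 3495 = 3497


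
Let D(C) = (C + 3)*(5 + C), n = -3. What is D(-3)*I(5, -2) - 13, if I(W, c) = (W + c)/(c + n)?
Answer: -13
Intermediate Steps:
D(C) = (3 + C)*(5 + C)
I(W, c) = (W + c)/(-3 + c) (I(W, c) = (W + c)/(c - 3) = (W + c)/(-3 + c))
D(-3)*I(5, -2) - 13 = (15 + (-3)² + 8*(-3))*((5 - 2)/(-3 - 2)) - 13 = (15 + 9 - 24)*(3/(-5)) - 13 = 0*(-⅕*3) - 13 = 0*(-⅗) - 13 = 0 - 13 = -13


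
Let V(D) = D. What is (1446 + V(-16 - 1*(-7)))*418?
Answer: 600666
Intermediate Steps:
(1446 + V(-16 - 1*(-7)))*418 = (1446 + (-16 - 1*(-7)))*418 = (1446 + (-16 + 7))*418 = (1446 - 9)*418 = 1437*418 = 600666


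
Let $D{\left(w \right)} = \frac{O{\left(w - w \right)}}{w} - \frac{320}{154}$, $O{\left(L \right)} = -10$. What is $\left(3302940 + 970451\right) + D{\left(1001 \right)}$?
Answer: $\frac{388878391}{91} \approx 4.2734 \cdot 10^{6}$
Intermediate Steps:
$D{\left(w \right)} = - \frac{160}{77} - \frac{10}{w}$ ($D{\left(w \right)} = - \frac{10}{w} - \frac{320}{154} = - \frac{10}{w} - \frac{160}{77} = - \frac{160}{77} - \frac{10}{w}$)
$\left(3302940 + 970451\right) + D{\left(1001 \right)} = \left(3302940 + 970451\right) - \left(\frac{160}{77} + \frac{10}{1001}\right) = 4273391 - \frac{190}{91} = \frac{388878391}{91}$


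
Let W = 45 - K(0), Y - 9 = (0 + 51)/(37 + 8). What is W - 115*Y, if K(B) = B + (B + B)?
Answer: -3361/3 ≈ -1120.3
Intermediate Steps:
Y = 152/15 (Y = 9 + (0 + 51)/(37 + 8) = 9 + 51/45 = 9 + 51*(1/45) = 9 + 17/15 = 152/15 ≈ 10.133)
K(B) = 3*B (K(B) = B + 2*B = 3*B)
W = 45 (W = 45 - 3*0 = 45 - 1*0 = 45 + 0 = 45)
W - 115*Y = 45 - 115*152/15 = 45 - 3496/3 = -3361/3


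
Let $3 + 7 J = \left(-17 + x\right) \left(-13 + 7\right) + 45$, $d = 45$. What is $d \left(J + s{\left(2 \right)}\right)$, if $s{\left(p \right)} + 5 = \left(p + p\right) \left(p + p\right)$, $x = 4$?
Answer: $\frac{8865}{7} \approx 1266.4$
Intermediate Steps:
$J = \frac{120}{7}$ ($J = - \frac{3}{7} + \frac{\left(-17 + 4\right) \left(-13 + 7\right) + 45}{7} = - \frac{3}{7} + \frac{\left(-13\right) \left(-6\right) + 45}{7} = - \frac{3}{7} + \frac{78 + 45}{7} = - \frac{3}{7} + \frac{1}{7} \cdot 123 = - \frac{3}{7} + \frac{123}{7} = \frac{120}{7} \approx 17.143$)
$s{\left(p \right)} = -5 + 4 p^{2}$ ($s{\left(p \right)} = -5 + \left(p + p\right) \left(p + p\right) = -5 + 2 p 2 p = -5 + 4 p^{2}$)
$d \left(J + s{\left(2 \right)}\right) = 45 \left(\frac{120}{7} - \left(5 - 4 \cdot 2^{2}\right)\right) = 45 \left(\frac{120}{7} + \left(-5 + 4 \cdot 4\right)\right) = 45 \left(\frac{120}{7} + \left(-5 + 16\right)\right) = 45 \left(\frac{120}{7} + 11\right) = 45 \cdot \frac{197}{7} = \frac{8865}{7}$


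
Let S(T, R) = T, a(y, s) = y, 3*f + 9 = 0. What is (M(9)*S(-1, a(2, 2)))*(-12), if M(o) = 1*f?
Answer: -36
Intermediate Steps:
f = -3 (f = -3 + (⅓)*0 = -3 + 0 = -3)
M(o) = -3 (M(o) = 1*(-3) = -3)
(M(9)*S(-1, a(2, 2)))*(-12) = -3*(-1)*(-12) = 3*(-12) = -36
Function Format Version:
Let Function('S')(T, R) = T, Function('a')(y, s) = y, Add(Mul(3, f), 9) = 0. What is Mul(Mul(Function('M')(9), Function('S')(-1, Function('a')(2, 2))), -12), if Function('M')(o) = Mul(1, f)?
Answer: -36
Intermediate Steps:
f = -3 (f = Add(-3, Mul(Rational(1, 3), 0)) = Add(-3, 0) = -3)
Function('M')(o) = -3 (Function('M')(o) = Mul(1, -3) = -3)
Mul(Mul(Function('M')(9), Function('S')(-1, Function('a')(2, 2))), -12) = Mul(Mul(-3, -1), -12) = Mul(3, -12) = -36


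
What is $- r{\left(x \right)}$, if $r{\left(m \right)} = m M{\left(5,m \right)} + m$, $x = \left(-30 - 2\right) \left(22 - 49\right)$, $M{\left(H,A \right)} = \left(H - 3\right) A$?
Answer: $-1493856$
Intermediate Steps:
$M{\left(H,A \right)} = A \left(-3 + H\right)$ ($M{\left(H,A \right)} = \left(-3 + H\right) A = A \left(-3 + H\right)$)
$x = 864$ ($x = \left(-32\right) \left(-27\right) = 864$)
$r{\left(m \right)} = m + 2 m^{2}$ ($r{\left(m \right)} = m m \left(-3 + 5\right) + m = m m 2 + m = m 2 m + m = 2 m^{2} + m = m + 2 m^{2}$)
$- r{\left(x \right)} = - 864 \left(1 + 2 \cdot 864\right) = - 864 \left(1 + 1728\right) = - 864 \cdot 1729 = \left(-1\right) 1493856 = -1493856$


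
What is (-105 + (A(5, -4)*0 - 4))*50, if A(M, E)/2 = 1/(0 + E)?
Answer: -5450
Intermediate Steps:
A(M, E) = 2/E (A(M, E) = 2/(0 + E) = 2/E)
(-105 + (A(5, -4)*0 - 4))*50 = (-105 + ((2/(-4))*0 - 4))*50 = (-105 + ((2*(-¼))*0 - 4))*50 = (-105 + (-½*0 - 4))*50 = (-105 + (0 - 4))*50 = (-105 - 4)*50 = -109*50 = -5450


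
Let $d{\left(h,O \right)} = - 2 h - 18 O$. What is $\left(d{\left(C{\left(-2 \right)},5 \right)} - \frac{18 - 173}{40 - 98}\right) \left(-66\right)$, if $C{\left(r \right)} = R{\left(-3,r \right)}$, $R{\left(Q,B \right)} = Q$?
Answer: $\frac{165891}{29} \approx 5720.4$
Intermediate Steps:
$C{\left(r \right)} = -3$
$d{\left(h,O \right)} = - 18 O - 2 h$
$\left(d{\left(C{\left(-2 \right)},5 \right)} - \frac{18 - 173}{40 - 98}\right) \left(-66\right) = \left(\left(\left(-18\right) 5 - -6\right) - \frac{18 - 173}{40 - 98}\right) \left(-66\right) = \left(\left(-90 + 6\right) - - \frac{155}{-58}\right) \left(-66\right) = \left(-84 - \left(-155\right) \left(- \frac{1}{58}\right)\right) \left(-66\right) = \left(-84 - \frac{155}{58}\right) \left(-66\right) = \left(- \frac{5027}{58}\right) \left(-66\right) = \frac{165891}{29}$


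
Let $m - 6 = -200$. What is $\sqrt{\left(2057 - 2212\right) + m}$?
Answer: $i \sqrt{349} \approx 18.682 i$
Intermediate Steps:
$m = -194$ ($m = 6 - 200 = -194$)
$\sqrt{\left(2057 - 2212\right) + m} = \sqrt{\left(2057 - 2212\right) - 194} = \sqrt{-155 - 194} = \sqrt{-349} = i \sqrt{349}$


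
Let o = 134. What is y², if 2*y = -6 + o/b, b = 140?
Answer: 124609/19600 ≈ 6.3576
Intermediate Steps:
y = -353/140 (y = (-6 + 134/140)/2 = (-6 + 134*(1/140))/2 = (-6 + 67/70)/2 = (½)*(-353/70) = -353/140 ≈ -2.5214)
y² = (-353/140)² = 124609/19600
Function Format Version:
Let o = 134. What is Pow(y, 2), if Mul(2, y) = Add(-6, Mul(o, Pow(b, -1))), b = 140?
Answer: Rational(124609, 19600) ≈ 6.3576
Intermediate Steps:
y = Rational(-353, 140) (y = Mul(Rational(1, 2), Add(-6, Mul(134, Pow(140, -1)))) = Mul(Rational(1, 2), Add(-6, Mul(134, Rational(1, 140)))) = Mul(Rational(1, 2), Add(-6, Rational(67, 70))) = Mul(Rational(1, 2), Rational(-353, 70)) = Rational(-353, 140) ≈ -2.5214)
Pow(y, 2) = Pow(Rational(-353, 140), 2) = Rational(124609, 19600)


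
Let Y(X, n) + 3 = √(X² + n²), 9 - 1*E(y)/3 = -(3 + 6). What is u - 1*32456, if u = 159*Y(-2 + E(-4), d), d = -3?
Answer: -32933 + 159*√2713 ≈ -24651.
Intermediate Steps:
E(y) = 54 (E(y) = 27 - (-3)*(3 + 6) = 27 - (-3)*9 = 27 - 3*(-9) = 27 + 27 = 54)
Y(X, n) = -3 + √(X² + n²)
u = -477 + 159*√2713 (u = 159*(-3 + √((-2 + 54)² + (-3)²)) = 159*(-3 + √(52² + 9)) = 159*(-3 + √(2704 + 9)) = 159*(-3 + √2713) = -477 + 159*√2713 ≈ 7804.8)
u - 1*32456 = (-477 + 159*√2713) - 1*32456 = (-477 + 159*√2713) - 32456 = -32933 + 159*√2713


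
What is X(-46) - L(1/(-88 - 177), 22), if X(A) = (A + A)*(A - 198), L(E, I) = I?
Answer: 22426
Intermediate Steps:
X(A) = 2*A*(-198 + A) (X(A) = (2*A)*(-198 + A) = 2*A*(-198 + A))
X(-46) - L(1/(-88 - 177), 22) = 2*(-46)*(-198 - 46) - 1*22 = 2*(-46)*(-244) - 22 = 22448 - 22 = 22426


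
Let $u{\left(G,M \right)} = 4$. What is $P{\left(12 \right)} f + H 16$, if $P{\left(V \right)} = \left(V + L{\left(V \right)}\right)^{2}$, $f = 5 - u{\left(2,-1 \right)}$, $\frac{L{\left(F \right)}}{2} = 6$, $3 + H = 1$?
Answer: $544$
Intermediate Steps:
$H = -2$ ($H = -3 + 1 = -2$)
$L{\left(F \right)} = 12$ ($L{\left(F \right)} = 2 \cdot 6 = 12$)
$f = 1$ ($f = 5 - 4 = 1$)
$P{\left(V \right)} = \left(12 + V\right)^{2}$ ($P{\left(V \right)} = \left(V + 12\right)^{2} = \left(12 + V\right)^{2}$)
$P{\left(12 \right)} f + H 16 = \left(12 + 12\right)^{2} \cdot 1 - 32 = 24^{2} \cdot 1 - 32 = 576 \cdot 1 - 32 = 576 - 32 = 544$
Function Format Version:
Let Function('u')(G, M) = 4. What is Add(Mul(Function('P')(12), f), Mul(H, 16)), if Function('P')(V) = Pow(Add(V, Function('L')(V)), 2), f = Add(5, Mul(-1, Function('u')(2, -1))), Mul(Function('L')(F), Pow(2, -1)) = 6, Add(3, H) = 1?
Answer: 544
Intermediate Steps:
H = -2 (H = Add(-3, 1) = -2)
Function('L')(F) = 12 (Function('L')(F) = Mul(2, 6) = 12)
f = 1 (f = Add(5, Mul(-1, 4)) = Add(5, -4) = 1)
Function('P')(V) = Pow(Add(12, V), 2) (Function('P')(V) = Pow(Add(V, 12), 2) = Pow(Add(12, V), 2))
Add(Mul(Function('P')(12), f), Mul(H, 16)) = Add(Mul(Pow(Add(12, 12), 2), 1), Mul(-2, 16)) = Add(Mul(Pow(24, 2), 1), -32) = Add(Mul(576, 1), -32) = Add(576, -32) = 544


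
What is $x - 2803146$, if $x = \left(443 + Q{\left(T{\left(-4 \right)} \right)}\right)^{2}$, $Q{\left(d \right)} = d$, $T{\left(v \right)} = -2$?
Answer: $-2608665$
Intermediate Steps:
$x = 194481$ ($x = \left(443 - 2\right)^{2} = 441^{2} = 194481$)
$x - 2803146 = 194481 - 2803146 = -2608665$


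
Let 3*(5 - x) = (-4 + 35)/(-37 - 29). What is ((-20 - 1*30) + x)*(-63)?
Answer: 62153/22 ≈ 2825.1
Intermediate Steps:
x = 1021/198 (x = 5 - (-4 + 35)/(3*(-37 - 29)) = 5 - 31/(3*(-66)) = 5 - 31*(-1)/(3*66) = 5 - 1/3*(-31/66) = 5 + 31/198 = 1021/198 ≈ 5.1566)
((-20 - 1*30) + x)*(-63) = ((-20 - 1*30) + 1021/198)*(-63) = ((-20 - 30) + 1021/198)*(-63) = (-50 + 1021/198)*(-63) = -8879/198*(-63) = 62153/22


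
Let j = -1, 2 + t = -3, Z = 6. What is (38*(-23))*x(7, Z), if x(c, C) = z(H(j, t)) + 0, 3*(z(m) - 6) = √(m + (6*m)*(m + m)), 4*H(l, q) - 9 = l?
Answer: -5244 - 4370*√2/3 ≈ -7304.0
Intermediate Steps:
t = -5 (t = -2 - 3 = -5)
H(l, q) = 9/4 + l/4
z(m) = 6 + √(m + 12*m²)/3 (z(m) = 6 + √(m + (6*m)*(m + m))/3 = 6 + √(m + (6*m)*(2*m))/3 = 6 + √(m + 12*m²)/3)
x(c, C) = 6 + 5*√2/3 (x(c, C) = (6 + √((9/4 + (¼)*(-1))*(1 + 12*(9/4 + (¼)*(-1))))/3) + 0 = (6 + √((9/4 - ¼)*(1 + 12*(9/4 - ¼)))/3) + 0 = (6 + √(2*(1 + 12*2))/3) + 0 = (6 + √(2*(1 + 24))/3) + 0 = (6 + √(2*25)/3) + 0 = (6 + √50/3) + 0 = (6 + (5*√2)/3) + 0 = (6 + 5*√2/3) + 0 = 6 + 5*√2/3)
(38*(-23))*x(7, Z) = (38*(-23))*(6 + 5*√2/3) = -874*(6 + 5*√2/3) = -5244 - 4370*√2/3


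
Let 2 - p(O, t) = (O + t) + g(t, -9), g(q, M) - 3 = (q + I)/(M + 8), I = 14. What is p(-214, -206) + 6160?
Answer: 6387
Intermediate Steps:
g(q, M) = 3 + (14 + q)/(8 + M) (g(q, M) = 3 + (q + 14)/(M + 8) = 3 + (14 + q)/(8 + M))
p(O, t) = 13 - O (p(O, t) = 2 - ((O + t) + (38 + t + 3*(-9))/(8 - 9)) = 2 - ((O + t) + (38 + t - 27)/(-1)) = 2 - ((O + t) - (11 + t)) = 2 - ((O + t) + (-11 - t)) = 2 - (-11 + O) = 2 + (11 - O) = 13 - O)
p(-214, -206) + 6160 = (13 - 1*(-214)) + 6160 = (13 + 214) + 6160 = 227 + 6160 = 6387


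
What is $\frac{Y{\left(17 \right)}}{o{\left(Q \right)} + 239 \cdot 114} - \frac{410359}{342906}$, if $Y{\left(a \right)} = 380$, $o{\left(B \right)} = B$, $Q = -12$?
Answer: $- \frac{1840902121}{1556450334} \approx -1.1828$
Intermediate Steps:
$\frac{Y{\left(17 \right)}}{o{\left(Q \right)} + 239 \cdot 114} - \frac{410359}{342906} = \frac{380}{-12 + 239 \cdot 114} - \frac{410359}{342906} = \frac{380}{-12 + 27246} - \frac{410359}{342906} = \frac{380}{27234} - \frac{410359}{342906} = 380 \cdot \frac{1}{27234} - \frac{410359}{342906} = \frac{190}{13617} - \frac{410359}{342906} = - \frac{1840902121}{1556450334}$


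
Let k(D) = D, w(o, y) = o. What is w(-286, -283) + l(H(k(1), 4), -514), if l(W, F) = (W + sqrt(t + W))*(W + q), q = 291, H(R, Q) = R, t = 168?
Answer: 3802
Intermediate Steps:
l(W, F) = (291 + W)*(W + sqrt(168 + W)) (l(W, F) = (W + sqrt(168 + W))*(W + 291) = (W + sqrt(168 + W))*(291 + W) = (291 + W)*(W + sqrt(168 + W)))
w(-286, -283) + l(H(k(1), 4), -514) = -286 + (1**2 + 291*1 + 291*sqrt(168 + 1) + 1*sqrt(168 + 1)) = -286 + (1 + 291 + 291*sqrt(169) + 1*sqrt(169)) = -286 + (1 + 291 + 291*13 + 1*13) = -286 + (1 + 291 + 3783 + 13) = -286 + 4088 = 3802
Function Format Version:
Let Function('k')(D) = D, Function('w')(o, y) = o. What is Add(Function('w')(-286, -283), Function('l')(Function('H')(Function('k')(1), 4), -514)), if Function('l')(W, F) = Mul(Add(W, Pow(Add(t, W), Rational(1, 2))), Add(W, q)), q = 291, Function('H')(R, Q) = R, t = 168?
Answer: 3802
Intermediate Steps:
Function('l')(W, F) = Mul(Add(291, W), Add(W, Pow(Add(168, W), Rational(1, 2)))) (Function('l')(W, F) = Mul(Add(W, Pow(Add(168, W), Rational(1, 2))), Add(W, 291)) = Mul(Add(W, Pow(Add(168, W), Rational(1, 2))), Add(291, W)) = Mul(Add(291, W), Add(W, Pow(Add(168, W), Rational(1, 2)))))
Add(Function('w')(-286, -283), Function('l')(Function('H')(Function('k')(1), 4), -514)) = Add(-286, Add(Pow(1, 2), Mul(291, 1), Mul(291, Pow(Add(168, 1), Rational(1, 2))), Mul(1, Pow(Add(168, 1), Rational(1, 2))))) = Add(-286, Add(1, 291, Mul(291, Pow(169, Rational(1, 2))), Mul(1, Pow(169, Rational(1, 2))))) = Add(-286, Add(1, 291, Mul(291, 13), Mul(1, 13))) = Add(-286, Add(1, 291, 3783, 13)) = Add(-286, 4088) = 3802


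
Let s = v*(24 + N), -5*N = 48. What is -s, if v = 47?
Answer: -3384/5 ≈ -676.80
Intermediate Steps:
N = -48/5 (N = -⅕*48 = -48/5 ≈ -9.6000)
s = 3384/5 (s = 47*(24 - 48/5) = 47*(72/5) = 3384/5 ≈ 676.80)
-s = -1*3384/5 = -3384/5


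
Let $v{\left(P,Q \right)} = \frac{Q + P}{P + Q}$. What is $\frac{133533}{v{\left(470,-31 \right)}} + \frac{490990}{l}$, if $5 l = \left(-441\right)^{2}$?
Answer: $\frac{25972086323}{194481} \approx 1.3355 \cdot 10^{5}$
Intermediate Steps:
$v{\left(P,Q \right)} = 1$ ($v{\left(P,Q \right)} = \frac{P + Q}{P + Q} = 1$)
$l = \frac{194481}{5}$ ($l = \frac{\left(-441\right)^{2}}{5} = \frac{1}{5} \cdot 194481 = \frac{194481}{5} \approx 38896.0$)
$\frac{133533}{v{\left(470,-31 \right)}} + \frac{490990}{l} = \frac{133533}{1} + \frac{490990}{\frac{194481}{5}} = 133533 \cdot 1 + 490990 \cdot \frac{5}{194481} = 133533 + \frac{2454950}{194481} = \frac{25972086323}{194481}$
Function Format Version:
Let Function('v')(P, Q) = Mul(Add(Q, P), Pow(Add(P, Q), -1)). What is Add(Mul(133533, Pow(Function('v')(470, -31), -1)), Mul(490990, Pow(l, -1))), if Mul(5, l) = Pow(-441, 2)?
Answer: Rational(25972086323, 194481) ≈ 1.3355e+5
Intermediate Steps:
Function('v')(P, Q) = 1 (Function('v')(P, Q) = Mul(Add(P, Q), Pow(Add(P, Q), -1)) = 1)
l = Rational(194481, 5) (l = Mul(Rational(1, 5), Pow(-441, 2)) = Mul(Rational(1, 5), 194481) = Rational(194481, 5) ≈ 38896.)
Add(Mul(133533, Pow(Function('v')(470, -31), -1)), Mul(490990, Pow(l, -1))) = Add(Mul(133533, Pow(1, -1)), Mul(490990, Pow(Rational(194481, 5), -1))) = Add(Mul(133533, 1), Mul(490990, Rational(5, 194481))) = Add(133533, Rational(2454950, 194481)) = Rational(25972086323, 194481)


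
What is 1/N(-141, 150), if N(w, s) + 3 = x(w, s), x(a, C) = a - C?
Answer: -1/294 ≈ -0.0034014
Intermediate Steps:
N(w, s) = -3 + w - s (N(w, s) = -3 + (w - s) = -3 + w - s)
1/N(-141, 150) = 1/(-3 - 141 - 1*150) = 1/(-3 - 141 - 150) = 1/(-294) = -1/294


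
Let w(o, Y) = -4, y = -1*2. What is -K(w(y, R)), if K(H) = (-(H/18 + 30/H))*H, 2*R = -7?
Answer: 278/9 ≈ 30.889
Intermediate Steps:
R = -7/2 (R = (1/2)*(-7) = -7/2 ≈ -3.5000)
y = -2
K(H) = H*(-30/H - H/18) (K(H) = (-(H*(1/18) + 30/H))*H = (-(H/18 + 30/H))*H = (-(30/H + H/18))*H = (-30/H - H/18)*H = H*(-30/H - H/18))
-K(w(y, R)) = -(-30 - 1/18*(-4)**2) = -(-30 - 1/18*16) = -(-30 - 8/9) = -1*(-278/9) = 278/9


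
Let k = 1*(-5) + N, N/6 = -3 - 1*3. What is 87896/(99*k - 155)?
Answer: -43948/2107 ≈ -20.858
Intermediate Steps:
N = -36 (N = 6*(-3 - 1*3) = 6*(-3 - 3) = 6*(-6) = -36)
k = -41 (k = 1*(-5) - 36 = -5 - 36 = -41)
87896/(99*k - 155) = 87896/(99*(-41) - 155) = 87896/(-4059 - 155) = 87896/(-4214) = 87896*(-1/4214) = -43948/2107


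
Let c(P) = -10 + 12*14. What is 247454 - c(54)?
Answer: 247296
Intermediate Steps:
c(P) = 158 (c(P) = -10 + 168 = 158)
247454 - c(54) = 247454 - 1*158 = 247454 - 158 = 247296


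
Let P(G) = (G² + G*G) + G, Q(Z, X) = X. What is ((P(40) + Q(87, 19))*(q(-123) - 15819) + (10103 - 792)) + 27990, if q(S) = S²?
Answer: -2211409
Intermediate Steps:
P(G) = G + 2*G² (P(G) = (G² + G²) + G = 2*G² + G = G + 2*G²)
((P(40) + Q(87, 19))*(q(-123) - 15819) + (10103 - 792)) + 27990 = ((40*(1 + 2*40) + 19)*((-123)² - 15819) + (10103 - 792)) + 27990 = ((40*(1 + 80) + 19)*(15129 - 15819) + 9311) + 27990 = ((40*81 + 19)*(-690) + 9311) + 27990 = ((3240 + 19)*(-690) + 9311) + 27990 = (3259*(-690) + 9311) + 27990 = (-2248710 + 9311) + 27990 = -2239399 + 27990 = -2211409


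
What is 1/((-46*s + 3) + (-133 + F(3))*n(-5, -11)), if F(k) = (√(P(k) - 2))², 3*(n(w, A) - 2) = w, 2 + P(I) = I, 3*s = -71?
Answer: 1/1047 ≈ 0.00095511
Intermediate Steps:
s = -71/3 (s = (⅓)*(-71) = -71/3 ≈ -23.667)
P(I) = -2 + I
n(w, A) = 2 + w/3
F(k) = -4 + k (F(k) = (√((-2 + k) - 2))² = (√(-4 + k))² = -4 + k)
1/((-46*s + 3) + (-133 + F(3))*n(-5, -11)) = 1/((-46*(-71/3) + 3) + (-133 + (-4 + 3))*(2 + (⅓)*(-5))) = 1/((3266/3 + 3) + (-133 - 1)*(2 - 5/3)) = 1/(3275/3 - 134*⅓) = 1/(3275/3 - 134/3) = 1/1047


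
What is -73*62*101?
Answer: -457126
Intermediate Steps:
-73*62*101 = -4526*101 = -457126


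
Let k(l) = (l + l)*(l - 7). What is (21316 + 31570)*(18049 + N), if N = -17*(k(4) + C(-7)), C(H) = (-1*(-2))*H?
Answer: 988703770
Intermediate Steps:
C(H) = 2*H
k(l) = 2*l*(-7 + l) (k(l) = (2*l)*(-7 + l) = 2*l*(-7 + l))
N = 646 (N = -17*(2*4*(-7 + 4) + 2*(-7)) = -17*(2*4*(-3) - 14) = -17*(-24 - 14) = -17*(-38) = 646)
(21316 + 31570)*(18049 + N) = (21316 + 31570)*(18049 + 646) = 52886*18695 = 988703770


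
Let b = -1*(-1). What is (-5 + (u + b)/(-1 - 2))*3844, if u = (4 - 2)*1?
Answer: -23064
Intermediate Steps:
b = 1
u = 2 (u = 2*1 = 2)
(-5 + (u + b)/(-1 - 2))*3844 = (-5 + (2 + 1)/(-1 - 2))*3844 = (-5 + 3/(-3))*3844 = (-5 + 3*(-⅓))*3844 = (-5 - 1)*3844 = -6*3844 = -23064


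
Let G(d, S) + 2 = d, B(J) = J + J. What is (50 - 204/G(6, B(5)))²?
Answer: 1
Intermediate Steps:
B(J) = 2*J
G(d, S) = -2 + d
(50 - 204/G(6, B(5)))² = (50 - 204/(-2 + 6))² = (50 - 204/4)² = (50 - 204*¼)² = (50 - 51)² = (-1)² = 1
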